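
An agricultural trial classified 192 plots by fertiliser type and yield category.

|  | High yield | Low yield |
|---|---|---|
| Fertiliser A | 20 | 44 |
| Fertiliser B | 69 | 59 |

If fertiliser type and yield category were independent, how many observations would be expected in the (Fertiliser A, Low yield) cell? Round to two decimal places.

Row total (Fertiliser A) = 64; column total (Low yield) = 103; grand total N = 192.
Expected count = (row total × column total) / N = 64 × 103 / 192 = 34.33.

34.33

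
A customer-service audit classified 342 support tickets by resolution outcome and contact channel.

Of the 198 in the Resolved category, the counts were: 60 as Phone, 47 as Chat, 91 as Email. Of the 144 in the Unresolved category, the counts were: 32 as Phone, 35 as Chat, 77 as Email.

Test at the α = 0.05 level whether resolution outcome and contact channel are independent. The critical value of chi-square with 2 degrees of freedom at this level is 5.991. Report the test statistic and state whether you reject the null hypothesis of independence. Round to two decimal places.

2.99; fail to reject H₀

Row totals: 198, 144. Column totals: 92, 82, 168. Grand total N = 342.
Expected counts (row total × column total / N):
  Resolved, Phone: 198×92/342 = 53.263
  Resolved, Chat: 198×82/342 = 47.474
  Resolved, Email: 198×168/342 = 97.263
  Unresolved, Phone: 144×92/342 = 38.737
  Unresolved, Chat: 144×82/342 = 34.526
  Unresolved, Email: 144×168/342 = 70.737
Contributions (O − E)²/E:
  (60 − 53.263)²/53.263 = 0.8521
  (47 − 47.474)²/47.474 = 0.0047
  (91 − 97.263)²/97.263 = 0.4033
  (32 − 38.737)²/38.737 = 1.1717
  (35 − 34.526)²/34.526 = 0.0065
  (77 − 70.737)²/70.737 = 0.5545
χ² = 0.8521 + 0.0047 + 0.4033 + 1.1717 + 0.0065 + 0.5545 = 2.99
df = (2−1)(3−1) = 2. Since 2.99 < 5.991, fail to reject the null hypothesis of independence at α = 0.05.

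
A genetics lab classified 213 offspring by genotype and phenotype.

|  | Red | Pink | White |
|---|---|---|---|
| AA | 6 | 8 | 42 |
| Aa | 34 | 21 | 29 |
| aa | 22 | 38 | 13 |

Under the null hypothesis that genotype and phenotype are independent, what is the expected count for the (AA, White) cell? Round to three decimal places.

22.085

Row total (AA) = 56; column total (White) = 84; grand total N = 213.
Expected count = (row total × column total) / N = 56 × 84 / 213 = 22.085.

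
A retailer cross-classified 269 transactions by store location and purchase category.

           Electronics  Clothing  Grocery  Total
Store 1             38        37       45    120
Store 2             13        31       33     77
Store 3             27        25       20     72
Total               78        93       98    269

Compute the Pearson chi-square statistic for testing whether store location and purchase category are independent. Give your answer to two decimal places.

9.58

Grand total N = 269.
Expected counts (row total × column total / N):
  Store 1, Electronics: 120×78/269 = 34.796
  Store 1, Clothing: 120×93/269 = 41.487
  Store 1, Grocery: 120×98/269 = 43.717
  Store 2, Electronics: 77×78/269 = 22.327
  Store 2, Clothing: 77×93/269 = 26.621
  Store 2, Grocery: 77×98/269 = 28.052
  Store 3, Electronics: 72×78/269 = 20.877
  Store 3, Clothing: 72×93/269 = 24.892
  Store 3, Grocery: 72×98/269 = 26.230
Contributions (O − E)²/E:
  (38 − 34.796)²/34.796 = 0.2950
  (37 − 41.487)²/41.487 = 0.4853
  (45 − 43.717)²/43.717 = 0.0377
  (13 − 22.327)²/22.327 = 3.8963
  (31 − 26.621)²/26.621 = 0.7203
  (33 − 28.052)²/28.052 = 0.8728
  (27 − 20.877)²/20.877 = 1.7958
  (25 − 24.892)²/24.892 = 0.0005
  (20 − 26.230)²/26.230 = 1.4797
χ² = 0.2950 + 0.4853 + 0.0377 + 3.8963 + 0.7203 + 0.8728 + 1.7958 + 0.0005 + 1.4797 = 9.58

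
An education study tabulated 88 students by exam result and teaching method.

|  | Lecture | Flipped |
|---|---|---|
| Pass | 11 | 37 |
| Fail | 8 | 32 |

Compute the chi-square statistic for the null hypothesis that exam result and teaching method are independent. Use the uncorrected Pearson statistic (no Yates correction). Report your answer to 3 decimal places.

Row totals: 48, 40. Column totals: 19, 69. Grand total N = 88.
Expected counts (row total × column total / N):
  Pass, Lecture: 48×19/88 = 10.3636
  Pass, Flipped: 48×69/88 = 37.6364
  Fail, Lecture: 40×19/88 = 8.6364
  Fail, Flipped: 40×69/88 = 31.3636
Contributions (O − E)²/E:
  (11 − 10.3636)²/10.3636 = 0.0391
  (37 − 37.6364)²/37.6364 = 0.0108
  (8 − 8.6364)²/8.6364 = 0.0469
  (32 − 31.3636)²/31.3636 = 0.0129
χ² = 0.0391 + 0.0108 + 0.0469 + 0.0129 = 0.110

0.110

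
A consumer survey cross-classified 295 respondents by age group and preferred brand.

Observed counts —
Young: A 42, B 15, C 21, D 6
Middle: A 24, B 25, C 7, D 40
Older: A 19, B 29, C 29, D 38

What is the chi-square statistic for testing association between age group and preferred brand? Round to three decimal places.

51.948

Row totals: 84, 96, 115. Column totals: 85, 69, 57, 84. Grand total N = 295.
Expected counts (row total × column total / N):
  Young, A: 84×85/295 = 24.2034
  Young, B: 84×69/295 = 19.6475
  Young, C: 84×57/295 = 16.2305
  Young, D: 84×84/295 = 23.9186
  Middle, A: 96×85/295 = 27.6610
  Middle, B: 96×69/295 = 22.4542
  Middle, C: 96×57/295 = 18.5492
  Middle, D: 96×84/295 = 27.3356
  Older, A: 115×85/295 = 33.1356
  Older, B: 115×69/295 = 26.8983
  Older, C: 115×57/295 = 22.2203
  Older, D: 115×84/295 = 32.7458
Contributions (O − E)²/E:
  (42 − 24.2034)²/24.2034 = 13.0857
  (15 − 19.6475)²/19.6475 = 1.0993
  (21 − 16.2305)²/16.2305 = 1.4016
  (6 − 23.9186)²/23.9186 = 13.4237
  (24 − 27.6610)²/27.6610 = 0.4845
  (25 − 22.4542)²/22.4542 = 0.2886
  (7 − 18.5492)²/18.5492 = 7.1908
  (40 − 27.3356)²/27.3356 = 5.8673
  (19 − 33.1356)²/33.1356 = 6.0302
  (29 − 26.8983)²/26.8983 = 0.1642
  (29 − 22.2203)²/22.2203 = 2.0686
  (38 − 32.7458)²/32.7458 = 0.8431
χ² = 13.0857 + 1.0993 + 1.4016 + 13.4237 + 0.4845 + 0.2886 + 7.1908 + 5.8673 + 6.0302 + 0.1642 + 2.0686 + 0.8431 = 51.948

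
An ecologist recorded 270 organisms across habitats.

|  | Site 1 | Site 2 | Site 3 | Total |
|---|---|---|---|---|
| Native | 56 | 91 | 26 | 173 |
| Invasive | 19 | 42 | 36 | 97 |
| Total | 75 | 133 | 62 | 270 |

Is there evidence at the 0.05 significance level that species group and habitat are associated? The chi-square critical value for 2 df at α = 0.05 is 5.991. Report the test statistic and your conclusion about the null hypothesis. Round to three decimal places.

17.948; reject H₀

Grand total N = 270.
Expected counts (row total × column total / N):
  Native, Site 1: 173×75/270 = 48.0556
  Native, Site 2: 173×133/270 = 85.2185
  Native, Site 3: 173×62/270 = 39.7259
  Invasive, Site 1: 97×75/270 = 26.9444
  Invasive, Site 2: 97×133/270 = 47.7815
  Invasive, Site 3: 97×62/270 = 22.2741
Contributions (O − E)²/E:
  (56 − 48.0556)²/48.0556 = 1.3133
  (91 − 85.2185)²/85.2185 = 0.3922
  (26 − 39.7259)²/39.7259 = 4.7425
  (19 − 26.9444)²/26.9444 = 2.3424
  (42 − 47.7815)²/47.7815 = 0.6996
  (36 − 22.2741)²/22.2741 = 8.4583
χ² = 1.3133 + 0.3922 + 4.7425 + 2.3424 + 0.6996 + 8.4583 = 17.948
df = (2−1)(3−1) = 2. Since 17.948 > 5.991, reject the null hypothesis of independence at α = 0.05.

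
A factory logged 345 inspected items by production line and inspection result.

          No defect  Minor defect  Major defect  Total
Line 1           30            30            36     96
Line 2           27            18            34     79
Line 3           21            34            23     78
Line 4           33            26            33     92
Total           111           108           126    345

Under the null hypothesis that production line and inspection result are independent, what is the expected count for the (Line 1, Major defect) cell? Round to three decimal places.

Row total (Line 1) = 96; column total (Major defect) = 126; grand total N = 345.
Expected count = (row total × column total) / N = 96 × 126 / 345 = 35.061.

35.061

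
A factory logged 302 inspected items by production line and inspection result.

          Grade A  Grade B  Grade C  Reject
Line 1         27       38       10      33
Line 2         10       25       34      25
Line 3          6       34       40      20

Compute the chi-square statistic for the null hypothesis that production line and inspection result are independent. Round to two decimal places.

39.06

Row totals: 108, 94, 100. Column totals: 43, 97, 84, 78. Grand total N = 302.
Expected counts (row total × column total / N):
  Line 1, Grade A: 108×43/302 = 15.3775
  Line 1, Grade B: 108×97/302 = 34.6887
  Line 1, Grade C: 108×84/302 = 30.0397
  Line 1, Reject: 108×78/302 = 27.8940
  Line 2, Grade A: 94×43/302 = 13.3841
  Line 2, Grade B: 94×97/302 = 30.1921
  Line 2, Grade C: 94×84/302 = 26.1457
  Line 2, Reject: 94×78/302 = 24.2781
  Line 3, Grade A: 100×43/302 = 14.2384
  Line 3, Grade B: 100×97/302 = 32.1192
  Line 3, Grade C: 100×84/302 = 27.8146
  Line 3, Reject: 100×78/302 = 25.8278
Contributions (O − E)²/E:
  (27 − 15.3775)²/15.3775 = 8.7844
  (38 − 34.6887)²/34.6887 = 0.3161
  (10 − 30.0397)²/30.0397 = 13.3686
  (33 − 27.8940)²/27.8940 = 0.9347
  (10 − 13.3841)²/13.3841 = 0.8557
  (25 − 30.1921)²/30.1921 = 0.8929
  (34 − 26.1457)²/26.1457 = 2.3595
  (25 − 24.2781)²/24.2781 = 0.0215
  (6 − 14.2384)²/14.2384 = 4.7668
  (34 − 32.1192)²/32.1192 = 0.1101
  (40 − 27.8146)²/27.8146 = 5.3383
  (20 − 25.8278)²/25.8278 = 1.3150
χ² = 8.7844 + 0.3161 + 13.3686 + 0.9347 + 0.8557 + 0.8929 + 2.3595 + 0.0215 + 4.7668 + 0.1101 + 5.3383 + 1.3150 = 39.06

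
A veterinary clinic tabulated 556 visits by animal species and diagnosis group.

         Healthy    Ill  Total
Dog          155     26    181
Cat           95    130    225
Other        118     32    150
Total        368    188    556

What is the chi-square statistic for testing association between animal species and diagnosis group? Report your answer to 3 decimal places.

98.769

Grand total N = 556.
Expected counts (row total × column total / N):
  Dog, Healthy: 181×368/556 = 119.7986
  Dog, Ill: 181×188/556 = 61.2014
  Cat, Healthy: 225×368/556 = 148.9209
  Cat, Ill: 225×188/556 = 76.0791
  Other, Healthy: 150×368/556 = 99.2806
  Other, Ill: 150×188/556 = 50.7194
Contributions (O − E)²/E:
  (155 − 119.7986)²/119.7986 = 10.3435
  (26 − 61.2014)²/61.2014 = 20.2469
  (95 − 148.9209)²/148.9209 = 19.5235
  (130 − 76.0791)²/76.0791 = 38.2163
  (118 − 99.2806)²/99.2806 = 3.5296
  (32 − 50.7194)²/50.7194 = 6.9089
χ² = 10.3435 + 20.2469 + 19.5235 + 38.2163 + 3.5296 + 6.9089 = 98.769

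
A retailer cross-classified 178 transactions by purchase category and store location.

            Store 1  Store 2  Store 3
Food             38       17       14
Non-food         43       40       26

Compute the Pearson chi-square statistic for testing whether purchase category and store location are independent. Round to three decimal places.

Row totals: 69, 109. Column totals: 81, 57, 40. Grand total N = 178.
Expected counts (row total × column total / N):
  Food, Store 1: 69×81/178 = 31.39888
  Food, Store 2: 69×57/178 = 22.09551
  Food, Store 3: 69×40/178 = 15.50562
  Non-food, Store 1: 109×81/178 = 49.60112
  Non-food, Store 2: 109×57/178 = 34.90449
  Non-food, Store 3: 109×40/178 = 24.49438
Contributions (O − E)²/E:
  (38 − 31.39888)²/31.39888 = 1.3878
  (17 − 22.09551)²/22.09551 = 1.1751
  (14 − 15.50562)²/15.50562 = 0.1462
  (43 − 49.60112)²/49.60112 = 0.8785
  (40 − 34.90449)²/34.90449 = 0.7439
  (26 − 24.49438)²/24.49438 = 0.0925
χ² = 1.3878 + 1.1751 + 0.1462 + 0.8785 + 0.7439 + 0.0925 = 4.424

4.424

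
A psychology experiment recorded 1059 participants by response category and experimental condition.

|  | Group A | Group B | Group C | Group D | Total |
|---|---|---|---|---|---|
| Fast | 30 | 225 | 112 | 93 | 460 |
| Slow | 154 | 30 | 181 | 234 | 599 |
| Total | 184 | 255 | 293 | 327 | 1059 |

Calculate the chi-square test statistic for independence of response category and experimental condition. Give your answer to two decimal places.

296.60

Grand total N = 1059.
Expected counts (row total × column total / N):
  Fast, Group A: 460×184/1059 = 79.9245
  Fast, Group B: 460×255/1059 = 110.7649
  Fast, Group C: 460×293/1059 = 127.2710
  Fast, Group D: 460×327/1059 = 142.0397
  Slow, Group A: 599×184/1059 = 104.0755
  Slow, Group B: 599×255/1059 = 144.2351
  Slow, Group C: 599×293/1059 = 165.7290
  Slow, Group D: 599×327/1059 = 184.9603
Contributions (O − E)²/E:
  (30 − 79.9245)²/79.9245 = 31.1851
  (225 − 110.7649)²/110.7649 = 117.8140
  (112 − 127.2710)²/127.2710 = 1.8323
  (93 − 142.0397)²/142.0397 = 16.9311
  (154 − 104.0755)²/104.0755 = 23.9485
  (30 − 144.2351)²/144.2351 = 90.4749
  (181 − 165.7290)²/165.7290 = 1.4071
  (234 − 184.9603)²/184.9603 = 13.0022
χ² = 31.1851 + 117.8140 + 1.8323 + 16.9311 + 23.9485 + 90.4749 + 1.4071 + 13.0022 = 296.60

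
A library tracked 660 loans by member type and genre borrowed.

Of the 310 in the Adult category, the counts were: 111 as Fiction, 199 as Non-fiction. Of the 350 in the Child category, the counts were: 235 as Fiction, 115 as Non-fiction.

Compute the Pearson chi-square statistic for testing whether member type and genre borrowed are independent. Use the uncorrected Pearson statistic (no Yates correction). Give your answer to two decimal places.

64.72

Row totals: 310, 350. Column totals: 346, 314. Grand total N = 660.
Expected counts (row total × column total / N):
  Adult, Fiction: 310×346/660 = 162.515
  Adult, Non-fiction: 310×314/660 = 147.485
  Child, Fiction: 350×346/660 = 183.485
  Child, Non-fiction: 350×314/660 = 166.515
Contributions (O − E)²/E:
  (111 − 162.515)²/162.515 = 16.3295
  (199 − 147.485)²/147.485 = 17.9937
  (235 − 183.485)²/183.485 = 14.4633
  (115 − 166.515)²/166.515 = 15.9373
χ² = 16.3295 + 17.9937 + 14.4633 + 15.9373 = 64.72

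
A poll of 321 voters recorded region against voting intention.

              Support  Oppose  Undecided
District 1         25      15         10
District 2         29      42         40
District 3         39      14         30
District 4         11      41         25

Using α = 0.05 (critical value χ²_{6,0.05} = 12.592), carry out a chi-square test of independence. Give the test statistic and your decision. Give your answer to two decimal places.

Row totals: 50, 111, 83, 77. Column totals: 104, 112, 105. Grand total N = 321.
Expected counts (row total × column total / N):
  District 1, Support: 50×104/321 = 16.199
  District 1, Oppose: 50×112/321 = 17.445
  District 1, Undecided: 50×105/321 = 16.355
  District 2, Support: 111×104/321 = 35.963
  District 2, Oppose: 111×112/321 = 38.729
  District 2, Undecided: 111×105/321 = 36.308
  District 3, Support: 83×104/321 = 26.891
  District 3, Oppose: 83×112/321 = 28.960
  District 3, Undecided: 83×105/321 = 27.150
  District 4, Support: 77×104/321 = 24.947
  District 4, Oppose: 77×112/321 = 26.866
  District 4, Undecided: 77×105/321 = 25.187
Contributions (O − E)²/E:
  (25 − 16.199)²/16.199 = 4.7816
  (15 − 17.445)²/17.445 = 0.3427
  (10 − 16.355)²/16.355 = 2.4693
  (29 − 35.963)²/35.963 = 1.3481
  (42 − 38.729)²/38.729 = 0.2763
  (40 − 36.308)²/36.308 = 0.3754
  (39 − 26.891)²/26.891 = 5.4527
  (14 − 28.960)²/28.960 = 7.7280
  (30 − 27.150)²/27.150 = 0.2992
  (11 − 24.947)²/24.947 = 7.7973
  (41 − 26.866)²/26.866 = 7.4358
  (25 − 25.187)²/25.187 = 0.0014
χ² = 4.7816 + 0.3427 + 2.4693 + 1.3481 + 0.2763 + 0.3754 + 5.4527 + 7.7280 + 0.2992 + 7.7973 + 7.4358 + 0.0014 = 38.31
df = (4−1)(3−1) = 6. Since 38.31 > 12.592, reject the null hypothesis of independence at α = 0.05.

38.31; reject H₀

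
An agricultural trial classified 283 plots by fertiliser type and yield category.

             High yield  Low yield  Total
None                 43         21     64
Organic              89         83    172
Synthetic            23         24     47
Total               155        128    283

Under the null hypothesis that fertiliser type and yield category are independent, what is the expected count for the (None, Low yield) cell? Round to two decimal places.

Row total (None) = 64; column total (Low yield) = 128; grand total N = 283.
Expected count = (row total × column total) / N = 64 × 128 / 283 = 28.95.

28.95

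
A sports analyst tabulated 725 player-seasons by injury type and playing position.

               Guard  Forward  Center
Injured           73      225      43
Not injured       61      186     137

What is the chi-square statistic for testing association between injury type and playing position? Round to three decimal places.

51.495

Row totals: 341, 384. Column totals: 134, 411, 180. Grand total N = 725.
Expected counts (row total × column total / N):
  Injured, Guard: 341×134/725 = 63.0262
  Injured, Forward: 341×411/725 = 193.3117
  Injured, Center: 341×180/725 = 84.6621
  Not injured, Guard: 384×134/725 = 70.9738
  Not injured, Forward: 384×411/725 = 217.6883
  Not injured, Center: 384×180/725 = 95.3379
Contributions (O − E)²/E:
  (73 − 63.0262)²/63.0262 = 1.5783
  (225 − 193.3117)²/193.3117 = 5.1945
  (43 − 84.6621)²/84.6621 = 20.5019
  (61 − 70.9738)²/70.9738 = 1.4016
  (186 − 217.6883)²/217.6883 = 4.6128
  (137 − 95.3379)²/95.3379 = 18.2061
χ² = 1.5783 + 5.1945 + 20.5019 + 1.4016 + 4.6128 + 18.2061 = 51.495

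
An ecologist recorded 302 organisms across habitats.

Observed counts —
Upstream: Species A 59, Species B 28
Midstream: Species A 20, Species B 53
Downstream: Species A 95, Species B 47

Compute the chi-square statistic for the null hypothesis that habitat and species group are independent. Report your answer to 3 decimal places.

Row totals: 87, 73, 142. Column totals: 174, 128. Grand total N = 302.
Expected counts (row total × column total / N):
  Upstream, Species A: 87×174/302 = 50.1258
  Upstream, Species B: 87×128/302 = 36.8742
  Midstream, Species A: 73×174/302 = 42.0596
  Midstream, Species B: 73×128/302 = 30.9404
  Downstream, Species A: 142×174/302 = 81.8146
  Downstream, Species B: 142×128/302 = 60.1854
Contributions (O − E)²/E:
  (59 − 50.1258)²/50.1258 = 1.5711
  (28 − 36.8742)²/36.8742 = 2.1357
  (20 − 42.0596)²/42.0596 = 11.5699
  (53 − 30.9404)²/30.9404 = 15.7278
  (95 − 81.8146)²/81.8146 = 2.1250
  (47 − 60.1854)²/60.1854 = 2.8887
χ² = 1.5711 + 2.1357 + 11.5699 + 15.7278 + 2.1250 + 2.8887 = 36.018

36.018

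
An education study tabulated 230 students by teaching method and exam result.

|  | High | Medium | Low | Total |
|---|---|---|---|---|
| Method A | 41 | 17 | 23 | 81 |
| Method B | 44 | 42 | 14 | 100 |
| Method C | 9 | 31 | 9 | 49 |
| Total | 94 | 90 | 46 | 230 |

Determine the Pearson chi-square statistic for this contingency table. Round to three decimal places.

Grand total N = 230.
Expected counts (row total × column total / N):
  Method A, High: 81×94/230 = 33.1043
  Method A, Medium: 81×90/230 = 31.6957
  Method A, Low: 81×46/230 = 16.2000
  Method B, High: 100×94/230 = 40.8696
  Method B, Medium: 100×90/230 = 39.1304
  Method B, Low: 100×46/230 = 20.0000
  Method C, High: 49×94/230 = 20.0261
  Method C, Medium: 49×90/230 = 19.1739
  Method C, Low: 49×46/230 = 9.8000
Contributions (O − E)²/E:
  (41 − 33.1043)²/33.1043 = 1.8832
  (17 − 31.6957)²/31.6957 = 6.8137
  (23 − 16.2000)²/16.2000 = 2.8543
  (44 − 40.8696)²/40.8696 = 0.2398
  (42 − 39.1304)²/39.1304 = 0.2104
  (14 − 20.0000)²/20.0000 = 1.8000
  (9 − 20.0261)²/20.0261 = 6.0708
  (31 − 19.1739)²/19.1739 = 7.2941
  (9 − 9.8000)²/9.8000 = 0.0653
χ² = 1.8832 + 6.8137 + 2.8543 + 0.2398 + 0.2104 + 1.8000 + 6.0708 + 7.2941 + 0.0653 = 27.232

27.232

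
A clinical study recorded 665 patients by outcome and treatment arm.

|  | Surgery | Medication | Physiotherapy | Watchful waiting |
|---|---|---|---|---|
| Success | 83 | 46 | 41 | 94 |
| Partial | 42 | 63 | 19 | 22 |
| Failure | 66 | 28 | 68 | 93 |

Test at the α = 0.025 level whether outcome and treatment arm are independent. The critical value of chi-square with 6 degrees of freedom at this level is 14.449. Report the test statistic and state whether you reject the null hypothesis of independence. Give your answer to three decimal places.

Row totals: 264, 146, 255. Column totals: 191, 137, 128, 209. Grand total N = 665.
Expected counts (row total × column total / N):
  Success, Surgery: 264×191/665 = 75.8256
  Success, Medication: 264×137/665 = 54.3880
  Success, Physiotherapy: 264×128/665 = 50.8150
  Success, Watchful waiting: 264×209/665 = 82.9714
  Partial, Surgery: 146×191/665 = 41.9338
  Partial, Medication: 146×137/665 = 30.0782
  Partial, Physiotherapy: 146×128/665 = 28.1023
  Partial, Watchful waiting: 146×209/665 = 45.8857
  Failure, Surgery: 255×191/665 = 73.2406
  Failure, Medication: 255×137/665 = 52.5338
  Failure, Physiotherapy: 255×128/665 = 49.0827
  Failure, Watchful waiting: 255×209/665 = 80.1429
Contributions (O − E)²/E:
  (83 − 75.8256)²/75.8256 = 0.6788
  (46 − 54.3880)²/54.3880 = 1.2936
  (41 − 50.8150)²/50.8150 = 1.8958
  (94 − 82.9714)²/82.9714 = 1.4659
  (42 − 41.9338)²/41.9338 = 0.0001
  (63 − 30.0782)²/30.0782 = 36.0342
  (19 − 28.1023)²/28.1023 = 2.9482
  (22 − 45.8857)²/45.8857 = 12.4336
  (66 − 73.2406)²/73.2406 = 0.7158
  (28 − 52.5338)²/52.5338 = 11.4575
  (68 − 49.0827)²/49.0827 = 7.2910
  (93 − 80.1429)²/80.1429 = 2.0626
χ² = 0.6788 + 1.2936 + 1.8958 + 1.4659 + 0.0001 + 36.0342 + 2.9482 + 12.4336 + 0.7158 + 11.4575 + 7.2910 + 2.0626 = 78.277
df = (3−1)(4−1) = 6. Since 78.277 > 14.449, reject the null hypothesis of independence at α = 0.025.

78.277; reject H₀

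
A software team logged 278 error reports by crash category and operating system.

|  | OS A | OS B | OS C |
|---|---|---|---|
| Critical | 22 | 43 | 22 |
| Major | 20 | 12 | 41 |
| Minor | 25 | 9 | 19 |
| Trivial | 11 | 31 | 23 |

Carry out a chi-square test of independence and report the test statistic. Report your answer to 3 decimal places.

Row totals: 87, 73, 53, 65. Column totals: 78, 95, 105. Grand total N = 278.
Expected counts (row total × column total / N):
  Critical, OS A: 87×78/278 = 24.410072
  Critical, OS B: 87×95/278 = 29.730216
  Critical, OS C: 87×105/278 = 32.859712
  Major, OS A: 73×78/278 = 20.482014
  Major, OS B: 73×95/278 = 24.946043
  Major, OS C: 73×105/278 = 27.571942
  Minor, OS A: 53×78/278 = 14.870504
  Minor, OS B: 53×95/278 = 18.111511
  Minor, OS C: 53×105/278 = 20.017986
  Trivial, OS A: 65×78/278 = 18.237410
  Trivial, OS B: 65×95/278 = 22.212230
  Trivial, OS C: 65×105/278 = 24.550360
Contributions (O − E)²/E:
  (22 − 24.410072)²/24.410072 = 0.2380
  (43 − 29.730216)²/29.730216 = 5.9228
  (22 − 32.859712)²/32.859712 = 3.5890
  (20 − 20.482014)²/20.482014 = 0.0113
  (12 − 24.946043)²/24.946043 = 6.7185
  (41 − 27.571942)²/27.571942 = 6.5397
  (25 − 14.870504)²/14.870504 = 6.9000
  (9 − 18.111511)²/18.111511 = 4.5838
  (19 − 20.017986)²/20.017986 = 0.0518
  (11 − 18.237410)²/18.237410 = 2.8721
  (31 − 22.212230)²/22.212230 = 3.4767
  (23 − 24.550360)²/24.550360 = 0.0979
χ² = 0.2380 + 5.9228 + 3.5890 + 0.0113 + 6.7185 + 6.5397 + 6.9000 + 4.5838 + 0.0518 + 2.8721 + 3.4767 + 0.0979 = 41.002

41.002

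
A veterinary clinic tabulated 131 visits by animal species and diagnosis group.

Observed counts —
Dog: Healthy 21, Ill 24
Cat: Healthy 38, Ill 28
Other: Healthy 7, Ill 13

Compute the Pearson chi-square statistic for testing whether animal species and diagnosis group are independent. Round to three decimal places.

Row totals: 45, 66, 20. Column totals: 66, 65. Grand total N = 131.
Expected counts (row total × column total / N):
  Dog, Healthy: 45×66/131 = 22.6718
  Dog, Ill: 45×65/131 = 22.3282
  Cat, Healthy: 66×66/131 = 33.2519
  Cat, Ill: 66×65/131 = 32.7481
  Other, Healthy: 20×66/131 = 10.0763
  Other, Ill: 20×65/131 = 9.9237
Contributions (O − E)²/E:
  (21 − 22.6718)²/22.6718 = 0.1233
  (24 − 22.3282)²/22.3282 = 0.1252
  (38 − 33.2519)²/33.2519 = 0.6780
  (28 − 32.7481)²/32.7481 = 0.6884
  (7 − 10.0763)²/10.0763 = 0.9392
  (13 − 9.9237)²/9.9237 = 0.9536
χ² = 0.1233 + 0.1252 + 0.6780 + 0.6884 + 0.9392 + 0.9536 = 3.508

3.508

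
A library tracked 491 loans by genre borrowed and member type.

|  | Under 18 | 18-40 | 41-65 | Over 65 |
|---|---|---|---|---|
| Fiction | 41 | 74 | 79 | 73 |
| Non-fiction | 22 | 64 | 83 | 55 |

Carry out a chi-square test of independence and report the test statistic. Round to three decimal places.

5.360

Row totals: 267, 224. Column totals: 63, 138, 162, 128. Grand total N = 491.
Expected counts (row total × column total / N):
  Fiction, Under 18: 267×63/491 = 34.2587
  Fiction, 18-40: 267×138/491 = 75.0428
  Fiction, 41-65: 267×162/491 = 88.0937
  Fiction, Over 65: 267×128/491 = 69.6049
  Non-fiction, Under 18: 224×63/491 = 28.7413
  Non-fiction, 18-40: 224×138/491 = 62.9572
  Non-fiction, 41-65: 224×162/491 = 73.9063
  Non-fiction, Over 65: 224×128/491 = 58.3951
Contributions (O − E)²/E:
  (41 − 34.2587)²/34.2587 = 1.3265
  (74 − 75.0428)²/75.0428 = 0.0145
  (79 − 88.0937)²/88.0937 = 0.9387
  (73 − 69.6049)²/69.6049 = 0.1656
  (22 − 28.7413)²/28.7413 = 1.5812
  (64 − 62.9572)²/62.9572 = 0.0173
  (83 − 73.9063)²/73.9063 = 1.1189
  (55 − 58.3951)²/58.3951 = 0.1974
χ² = 1.3265 + 0.0145 + 0.9387 + 0.1656 + 1.5812 + 0.0173 + 1.1189 + 0.1974 = 5.360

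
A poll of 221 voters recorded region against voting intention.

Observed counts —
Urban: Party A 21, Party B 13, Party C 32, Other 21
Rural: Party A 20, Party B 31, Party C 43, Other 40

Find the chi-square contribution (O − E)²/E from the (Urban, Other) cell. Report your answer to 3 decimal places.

0.378

Row total (Urban) = 87; column total (Other) = 61; N = 221.
Expected count E = 87 × 61 / 221 = 24.0136.
Contribution = (O − E)²/E = (21 − 24.0136)² / 24.0136 = 0.378.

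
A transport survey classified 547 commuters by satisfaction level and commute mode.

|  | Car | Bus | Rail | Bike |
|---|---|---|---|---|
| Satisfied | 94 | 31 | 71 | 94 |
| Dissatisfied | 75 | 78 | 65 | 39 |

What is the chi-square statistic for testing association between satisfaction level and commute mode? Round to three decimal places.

Row totals: 290, 257. Column totals: 169, 109, 136, 133. Grand total N = 547.
Expected counts (row total × column total / N):
  Satisfied, Car: 290×169/547 = 89.5978
  Satisfied, Bus: 290×109/547 = 57.7879
  Satisfied, Rail: 290×136/547 = 72.1024
  Satisfied, Bike: 290×133/547 = 70.5119
  Dissatisfied, Car: 257×169/547 = 79.4022
  Dissatisfied, Bus: 257×109/547 = 51.2121
  Dissatisfied, Rail: 257×136/547 = 63.8976
  Dissatisfied, Bike: 257×133/547 = 62.4881
Contributions (O − E)²/E:
  (94 − 89.5978)²/89.5978 = 0.2163
  (31 − 57.7879)²/57.7879 = 12.4177
  (71 − 72.1024)²/72.1024 = 0.0169
  (94 − 70.5119)²/70.5119 = 7.8241
  (75 − 79.4022)²/79.4022 = 0.2441
  (78 − 51.2121)²/51.2121 = 14.0121
  (65 − 63.8976)²/63.8976 = 0.0190
  (39 − 62.4881)²/62.4881 = 8.8287
χ² = 0.2163 + 12.4177 + 0.0169 + 7.8241 + 0.2441 + 14.0121 + 0.0190 + 8.8287 = 43.579

43.579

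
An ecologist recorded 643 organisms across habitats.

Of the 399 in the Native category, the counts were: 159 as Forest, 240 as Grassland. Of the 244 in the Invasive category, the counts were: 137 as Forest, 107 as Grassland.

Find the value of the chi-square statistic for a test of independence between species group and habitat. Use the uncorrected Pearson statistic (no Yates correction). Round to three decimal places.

16.189

Row totals: 399, 244. Column totals: 296, 347. Grand total N = 643.
Expected counts (row total × column total / N):
  Native, Forest: 399×296/643 = 183.6765
  Native, Grassland: 399×347/643 = 215.3235
  Invasive, Forest: 244×296/643 = 112.3235
  Invasive, Grassland: 244×347/643 = 131.6765
Contributions (O − E)²/E:
  (159 − 183.6765)²/183.6765 = 3.3152
  (240 − 215.3235)²/215.3235 = 2.8280
  (137 − 112.3235)²/112.3235 = 5.4212
  (107 − 131.6765)²/131.6765 = 4.6244
χ² = 3.3152 + 2.8280 + 5.4212 + 4.6244 = 16.189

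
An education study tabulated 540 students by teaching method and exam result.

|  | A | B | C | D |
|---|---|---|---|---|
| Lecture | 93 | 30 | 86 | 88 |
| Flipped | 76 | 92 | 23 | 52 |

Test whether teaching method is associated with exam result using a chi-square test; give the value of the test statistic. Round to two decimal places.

74.23

Row totals: 297, 243. Column totals: 169, 122, 109, 140. Grand total N = 540.
Expected counts (row total × column total / N):
  Lecture, A: 297×169/540 = 92.950
  Lecture, B: 297×122/540 = 67.100
  Lecture, C: 297×109/540 = 59.950
  Lecture, D: 297×140/540 = 77.000
  Flipped, A: 243×169/540 = 76.050
  Flipped, B: 243×122/540 = 54.900
  Flipped, C: 243×109/540 = 49.050
  Flipped, D: 243×140/540 = 63.000
Contributions (O − E)²/E:
  (93 − 92.950)²/92.950 = 0.0000
  (30 − 67.100)²/67.100 = 20.5128
  (86 − 59.950)²/59.950 = 11.3195
  (88 − 77.000)²/77.000 = 1.5714
  (76 − 76.050)²/76.050 = 0.0000
  (92 − 54.900)²/54.900 = 25.0712
  (23 − 49.050)²/49.050 = 13.8349
  (52 − 63.000)²/63.000 = 1.9206
χ² = 0.0000 + 20.5128 + 11.3195 + 1.5714 + 0.0000 + 25.0712 + 13.8349 + 1.9206 = 74.23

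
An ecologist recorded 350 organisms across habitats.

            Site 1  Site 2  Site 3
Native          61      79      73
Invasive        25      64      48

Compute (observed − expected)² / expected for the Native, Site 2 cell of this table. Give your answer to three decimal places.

0.740

Row total (Native) = 213; column total (Site 2) = 143; N = 350.
Expected count E = 213 × 143 / 350 = 87.0257.
Contribution = (O − E)²/E = (79 − 87.0257)² / 87.0257 = 0.740.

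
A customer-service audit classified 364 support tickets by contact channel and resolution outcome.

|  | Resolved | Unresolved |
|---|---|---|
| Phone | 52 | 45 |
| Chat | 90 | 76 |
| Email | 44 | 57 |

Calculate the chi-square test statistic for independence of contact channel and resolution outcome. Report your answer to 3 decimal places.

Row totals: 97, 166, 101. Column totals: 186, 178. Grand total N = 364.
Expected counts (row total × column total / N):
  Phone, Resolved: 97×186/364 = 49.5659
  Phone, Unresolved: 97×178/364 = 47.4341
  Chat, Resolved: 166×186/364 = 84.8242
  Chat, Unresolved: 166×178/364 = 81.1758
  Email, Resolved: 101×186/364 = 51.6099
  Email, Unresolved: 101×178/364 = 49.3901
Contributions (O − E)²/E:
  (52 − 49.5659)²/49.5659 = 0.1195
  (45 − 47.4341)²/47.4341 = 0.1249
  (90 − 84.8242)²/84.8242 = 0.3158
  (76 − 81.1758)²/81.1758 = 0.3300
  (44 − 51.6099)²/51.6099 = 1.1221
  (57 − 49.3901)²/49.3901 = 1.1725
χ² = 0.1195 + 0.1249 + 0.3158 + 0.3300 + 1.1221 + 1.1725 = 3.185

3.185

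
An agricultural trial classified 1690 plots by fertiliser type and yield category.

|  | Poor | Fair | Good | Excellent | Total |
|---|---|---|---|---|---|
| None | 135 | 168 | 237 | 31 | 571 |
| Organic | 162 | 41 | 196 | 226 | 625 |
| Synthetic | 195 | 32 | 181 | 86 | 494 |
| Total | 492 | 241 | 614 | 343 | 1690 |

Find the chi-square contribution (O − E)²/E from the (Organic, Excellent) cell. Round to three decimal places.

Row total (Organic) = 625; column total (Excellent) = 343; N = 1690.
Expected count E = 625 × 343 / 1690 = 126.84911.
Contribution = (O − E)²/E = (226 − 126.84911)² / 126.84911 = 77.501.

77.501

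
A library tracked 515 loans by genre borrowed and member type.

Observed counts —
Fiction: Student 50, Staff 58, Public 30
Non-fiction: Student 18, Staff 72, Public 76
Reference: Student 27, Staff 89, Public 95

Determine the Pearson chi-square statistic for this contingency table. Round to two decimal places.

47.01

Row totals: 138, 166, 211. Column totals: 95, 219, 201. Grand total N = 515.
Expected counts (row total × column total / N):
  Fiction, Student: 138×95/515 = 25.456
  Fiction, Staff: 138×219/515 = 58.683
  Fiction, Public: 138×201/515 = 53.860
  Non-fiction, Student: 166×95/515 = 30.621
  Non-fiction, Staff: 166×219/515 = 70.590
  Non-fiction, Public: 166×201/515 = 64.788
  Reference, Student: 211×95/515 = 38.922
  Reference, Staff: 211×219/515 = 89.726
  Reference, Public: 211×201/515 = 82.351
Contributions (O − E)²/E:
  (50 − 25.456)²/25.456 = 23.6647
  (58 − 58.683)²/58.683 = 0.0079
  (30 − 53.860)²/53.860 = 10.5700
  (18 − 30.621)²/30.621 = 5.2020
  (72 − 70.590)²/70.590 = 0.0282
  (76 − 64.788)²/64.788 = 1.9403
  (27 − 38.922)²/38.922 = 3.6518
  (89 − 89.726)²/89.726 = 0.0059
  (95 − 82.351)²/82.351 = 1.9429
χ² = 23.6647 + 0.0079 + 10.5700 + 5.2020 + 0.0282 + 1.9403 + 3.6518 + 0.0059 + 1.9429 = 47.01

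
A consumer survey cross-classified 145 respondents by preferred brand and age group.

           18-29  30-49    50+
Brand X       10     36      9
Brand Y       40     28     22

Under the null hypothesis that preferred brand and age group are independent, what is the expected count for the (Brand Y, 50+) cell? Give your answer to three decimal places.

19.241

Row total (Brand Y) = 90; column total (50+) = 31; grand total N = 145.
Expected count = (row total × column total) / N = 90 × 31 / 145 = 19.241.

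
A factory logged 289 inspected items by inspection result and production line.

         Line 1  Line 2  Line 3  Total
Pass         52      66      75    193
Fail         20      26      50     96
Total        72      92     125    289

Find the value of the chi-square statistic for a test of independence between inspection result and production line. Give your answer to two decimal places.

Grand total N = 289.
Expected counts (row total × column total / N):
  Pass, Line 1: 193×72/289 = 48.083
  Pass, Line 2: 193×92/289 = 61.439
  Pass, Line 3: 193×125/289 = 83.478
  Fail, Line 1: 96×72/289 = 23.917
  Fail, Line 2: 96×92/289 = 30.561
  Fail, Line 3: 96×125/289 = 41.522
Contributions (O − E)²/E:
  (52 − 48.083)²/48.083 = 0.3191
  (66 − 61.439)²/61.439 = 0.3386
  (75 − 83.478)²/83.478 = 0.8610
  (20 − 23.917)²/23.917 = 0.6415
  (26 − 30.561)²/30.561 = 0.6807
  (50 − 41.522)²/41.522 = 1.7310
χ² = 0.3191 + 0.3386 + 0.8610 + 0.6415 + 0.6807 + 1.7310 = 4.57

4.57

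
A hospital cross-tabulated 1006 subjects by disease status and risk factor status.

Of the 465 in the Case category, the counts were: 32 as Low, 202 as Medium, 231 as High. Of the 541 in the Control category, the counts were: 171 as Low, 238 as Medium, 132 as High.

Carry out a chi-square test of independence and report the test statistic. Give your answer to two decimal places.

120.07

Row totals: 465, 541. Column totals: 203, 440, 363. Grand total N = 1006.
Expected counts (row total × column total / N):
  Case, Low: 465×203/1006 = 93.832
  Case, Medium: 465×440/1006 = 203.380
  Case, High: 465×363/1006 = 167.788
  Control, Low: 541×203/1006 = 109.168
  Control, Medium: 541×440/1006 = 236.620
  Control, High: 541×363/1006 = 195.212
Contributions (O − E)²/E:
  (32 − 93.832)²/93.832 = 40.7451
  (202 − 203.380)²/203.380 = 0.0094
  (231 − 167.788)²/167.788 = 23.8143
  (171 − 109.168)²/109.168 = 35.0212
  (238 − 236.620)²/236.620 = 0.0080
  (132 − 195.212)²/195.212 = 20.4688
χ² = 40.7451 + 0.0094 + 23.8143 + 35.0212 + 0.0080 + 20.4688 = 120.07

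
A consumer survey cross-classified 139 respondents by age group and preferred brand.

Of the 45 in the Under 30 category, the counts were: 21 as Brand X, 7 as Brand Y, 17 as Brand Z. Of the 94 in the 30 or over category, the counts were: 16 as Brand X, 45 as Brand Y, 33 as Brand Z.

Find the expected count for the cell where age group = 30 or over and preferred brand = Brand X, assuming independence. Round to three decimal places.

Row total (30 or over) = 94; column total (Brand X) = 37; grand total N = 139.
Expected count = (row total × column total) / N = 94 × 37 / 139 = 25.022.

25.022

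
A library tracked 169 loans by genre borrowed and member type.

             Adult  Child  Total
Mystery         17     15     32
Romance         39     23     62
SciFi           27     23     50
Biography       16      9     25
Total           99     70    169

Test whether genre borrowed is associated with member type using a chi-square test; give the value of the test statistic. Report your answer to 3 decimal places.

Grand total N = 169.
Expected counts (row total × column total / N):
  Mystery, Adult: 32×99/169 = 18.7456
  Mystery, Child: 32×70/169 = 13.2544
  Romance, Adult: 62×99/169 = 36.3195
  Romance, Child: 62×70/169 = 25.6805
  SciFi, Adult: 50×99/169 = 29.2899
  SciFi, Child: 50×70/169 = 20.7101
  Biography, Adult: 25×99/169 = 14.6450
  Biography, Child: 25×70/169 = 10.3550
Contributions (O − E)²/E:
  (17 − 18.7456)²/18.7456 = 0.1626
  (15 − 13.2544)²/13.2544 = 0.2299
  (39 − 36.3195)²/36.3195 = 0.1978
  (23 − 25.6805)²/25.6805 = 0.2798
  (27 − 29.2899)²/29.2899 = 0.1790
  (23 − 20.7101)²/20.7101 = 0.2532
  (16 − 14.6450)²/14.6450 = 0.1254
  (9 − 10.3550)²/10.3550 = 0.1773
χ² = 0.1626 + 0.2299 + 0.1978 + 0.2798 + 0.1790 + 0.2532 + 0.1254 + 0.1773 = 1.605

1.605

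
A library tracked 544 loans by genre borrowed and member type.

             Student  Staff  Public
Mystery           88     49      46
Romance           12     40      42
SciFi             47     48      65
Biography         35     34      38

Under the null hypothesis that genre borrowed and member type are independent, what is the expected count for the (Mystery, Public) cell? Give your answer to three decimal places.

64.252

Row total (Mystery) = 183; column total (Public) = 191; grand total N = 544.
Expected count = (row total × column total) / N = 183 × 191 / 544 = 64.252.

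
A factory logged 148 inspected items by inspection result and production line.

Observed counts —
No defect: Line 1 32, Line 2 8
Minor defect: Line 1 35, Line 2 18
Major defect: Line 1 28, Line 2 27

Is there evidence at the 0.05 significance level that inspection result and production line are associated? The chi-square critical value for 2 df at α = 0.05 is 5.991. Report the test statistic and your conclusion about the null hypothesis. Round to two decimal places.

8.65; reject H₀

Row totals: 40, 53, 55. Column totals: 95, 53. Grand total N = 148.
Expected counts (row total × column total / N):
  No defect, Line 1: 40×95/148 = 25.676
  No defect, Line 2: 40×53/148 = 14.324
  Minor defect, Line 1: 53×95/148 = 34.020
  Minor defect, Line 2: 53×53/148 = 18.980
  Major defect, Line 1: 55×95/148 = 35.304
  Major defect, Line 2: 55×53/148 = 19.696
Contributions (O − E)²/E:
  (32 − 25.676)²/25.676 = 1.5576
  (8 − 14.324)²/14.324 = 2.7920
  (35 − 34.020)²/34.020 = 0.0282
  (18 − 18.980)²/18.980 = 0.0506
  (28 − 35.304)²/35.304 = 1.5111
  (27 − 19.696)²/19.696 = 2.7086
χ² = 1.5576 + 2.7920 + 0.0282 + 0.0506 + 1.5111 + 2.7086 = 8.65
df = (3−1)(2−1) = 2. Since 8.65 > 5.991, reject the null hypothesis of independence at α = 0.05.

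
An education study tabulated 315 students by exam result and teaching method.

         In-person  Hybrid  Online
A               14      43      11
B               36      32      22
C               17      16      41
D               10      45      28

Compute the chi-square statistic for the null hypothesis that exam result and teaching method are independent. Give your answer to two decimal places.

51.89

Row totals: 68, 90, 74, 83. Column totals: 77, 136, 102. Grand total N = 315.
Expected counts (row total × column total / N):
  A, In-person: 68×77/315 = 16.622
  A, Hybrid: 68×136/315 = 29.359
  A, Online: 68×102/315 = 22.019
  B, In-person: 90×77/315 = 22.000
  B, Hybrid: 90×136/315 = 38.857
  B, Online: 90×102/315 = 29.143
  C, In-person: 74×77/315 = 18.089
  C, Hybrid: 74×136/315 = 31.949
  C, Online: 74×102/315 = 23.962
  D, In-person: 83×77/315 = 20.289
  D, Hybrid: 83×136/315 = 35.835
  D, Online: 83×102/315 = 26.876
Contributions (O − E)²/E:
  (14 − 16.622)²/16.622 = 0.4136
  (43 − 29.359)²/29.359 = 6.3380
  (11 − 22.019)²/22.019 = 5.5143
  (36 − 22.000)²/22.000 = 8.9091
  (32 − 38.857)²/38.857 = 1.2100
  (22 − 29.143)²/29.143 = 1.7508
  (17 − 18.089)²/18.089 = 0.0656
  (16 − 31.949)²/31.949 = 7.9618
  (41 − 23.962)²/23.962 = 12.1147
  (10 − 20.289)²/20.289 = 5.2178
  (45 − 35.835)²/35.835 = 2.3440
  (28 − 26.876)²/26.876 = 0.0470
χ² = 0.4136 + 6.3380 + 5.5143 + 8.9091 + 1.2100 + 1.7508 + 0.0656 + 7.9618 + 12.1147 + 5.2178 + 2.3440 + 0.0470 = 51.89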